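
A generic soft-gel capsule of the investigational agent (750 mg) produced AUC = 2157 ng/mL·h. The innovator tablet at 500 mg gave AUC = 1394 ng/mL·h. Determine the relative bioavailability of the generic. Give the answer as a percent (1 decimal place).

F_rel = 103.2%

F_rel = (AUC_test/D_test) / (AUC_ref/D_ref)
      = (2157/750) / (1394/500)
      = 2.876 / 2.788 = 1.0316 = 103.16%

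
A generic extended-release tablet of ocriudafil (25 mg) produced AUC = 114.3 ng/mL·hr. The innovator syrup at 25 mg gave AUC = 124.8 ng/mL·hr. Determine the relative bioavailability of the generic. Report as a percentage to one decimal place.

F_rel = 91.6%

F_rel = (AUC_test/D_test) / (AUC_ref/D_ref)
      = (114.3/25) / (124.8/25)
      = 4.572 / 4.992 = 0.9159 = 91.59%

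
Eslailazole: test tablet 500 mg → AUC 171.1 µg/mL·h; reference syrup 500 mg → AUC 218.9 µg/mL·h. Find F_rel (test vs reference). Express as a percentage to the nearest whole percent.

F_rel = (AUC_test/D_test) / (AUC_ref/D_ref)
      = (171.1/500) / (218.9/500)
      = 0.3422 / 0.4378 = 0.7816 = 78.16%

F_rel = 78%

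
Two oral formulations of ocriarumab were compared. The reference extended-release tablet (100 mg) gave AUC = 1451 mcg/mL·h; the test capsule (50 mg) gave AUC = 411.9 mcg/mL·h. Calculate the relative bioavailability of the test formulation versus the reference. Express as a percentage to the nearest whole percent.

F_rel = 57%

F_rel = (AUC_test/D_test) / (AUC_ref/D_ref)
      = (411.9/50) / (1451/100)
      = 8.238 / 14.51 = 0.5677 = 56.77%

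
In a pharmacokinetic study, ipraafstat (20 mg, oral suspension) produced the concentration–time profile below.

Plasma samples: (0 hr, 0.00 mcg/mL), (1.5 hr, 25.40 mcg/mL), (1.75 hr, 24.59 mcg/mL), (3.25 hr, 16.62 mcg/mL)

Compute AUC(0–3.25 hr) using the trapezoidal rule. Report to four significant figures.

Trapezoidal AUC_0→3.25:
  [0→1.5]: (0.00+25.40)/2 × 1.5 = 19.05
  [1.5→1.75]: (25.40+24.59)/2 × 0.25 = 6.24875
  [1.75→3.25]: (24.59+16.62)/2 × 1.5 = 30.9075
  Sum = 56.20625 mcg/mL·hr

AUC = 56.21 mcg/mL·hr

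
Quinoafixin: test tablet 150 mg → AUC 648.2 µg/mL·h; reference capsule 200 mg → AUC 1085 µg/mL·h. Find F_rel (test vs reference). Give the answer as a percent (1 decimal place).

F_rel = 79.7%

F_rel = (AUC_test/D_test) / (AUC_ref/D_ref)
      = (648.2/150) / (1085/200)
      = 4.32133 / 5.425 = 0.7966 = 79.66%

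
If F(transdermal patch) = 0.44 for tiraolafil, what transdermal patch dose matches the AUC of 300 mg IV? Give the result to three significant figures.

D_transdermal = 682 mg

For equal systemic exposure: F × D_ev = D_iv
D_ev = D_iv / F = 300 / 0.44 = 681.818 mg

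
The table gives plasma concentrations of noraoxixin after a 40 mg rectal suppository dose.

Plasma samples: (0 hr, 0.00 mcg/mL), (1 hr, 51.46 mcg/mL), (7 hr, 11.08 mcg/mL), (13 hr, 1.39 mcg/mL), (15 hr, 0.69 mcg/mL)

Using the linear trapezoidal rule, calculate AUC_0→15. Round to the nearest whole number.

AUC = 253 mcg/mL·hr

Trapezoidal AUC_0→15:
  [0→1]: (0.00+51.46)/2 × 1 = 25.73
  [1→7]: (51.46+11.08)/2 × 6 = 187.62
  [7→13]: (11.08+1.39)/2 × 6 = 37.41
  [13→15]: (1.39+0.69)/2 × 2 = 2.08
  Sum = 252.84 mcg/mL·hr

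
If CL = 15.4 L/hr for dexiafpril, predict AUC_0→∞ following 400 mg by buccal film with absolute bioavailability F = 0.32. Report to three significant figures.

AUC_0→∞ = F × Dose / CL
        = 0.32 × 400 / 15.4 = 8.31169 mg/L·hr

AUC = 8.31 mg/L·hr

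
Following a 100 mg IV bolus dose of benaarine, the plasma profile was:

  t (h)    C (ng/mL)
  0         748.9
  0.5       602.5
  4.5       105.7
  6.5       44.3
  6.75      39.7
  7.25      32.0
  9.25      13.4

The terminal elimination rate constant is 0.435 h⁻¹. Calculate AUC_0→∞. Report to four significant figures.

Trapezoidal AUC_0→9.25:
  [0→0.5]: (748.9+602.5)/2 × 0.5 = 337.85
  [0.5→4.5]: (602.5+105.7)/2 × 4 = 1416.4
  [4.5→6.5]: (105.7+44.3)/2 × 2 = 150.0
  [6.5→6.75]: (44.3+39.7)/2 × 0.25 = 10.5
  [6.75→7.25]: (39.7+32.0)/2 × 0.5 = 17.925
  [7.25→9.25]: (32.0+13.4)/2 × 2 = 45.4
  Sum = 1978.075 ng/mL·h
Extrapolated tail: C_last / k_e = 13.4 / 0.435 = 30.805
AUC_0→∞ = 1978.075 + 30.805 = 2008.88 ng/mL·h

AUC = 2009 ng/mL·h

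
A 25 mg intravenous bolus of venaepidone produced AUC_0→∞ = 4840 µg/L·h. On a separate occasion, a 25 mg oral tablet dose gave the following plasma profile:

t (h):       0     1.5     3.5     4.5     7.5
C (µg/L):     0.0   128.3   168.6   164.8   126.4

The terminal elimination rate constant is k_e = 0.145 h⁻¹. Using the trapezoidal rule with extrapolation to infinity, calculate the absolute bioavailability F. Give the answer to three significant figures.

Trapezoidal AUC_0→7.5 (oral tablet):
  [0→1.5]: (0.0+128.3)/2 × 1.5 = 96.225
  [1.5→3.5]: (128.3+168.6)/2 × 2 = 296.9
  [3.5→4.5]: (168.6+164.8)/2 × 1 = 166.7
  [4.5→7.5]: (164.8+126.4)/2 × 3 = 436.8
  Sum = 996.625 µg/L·h
Tail: C_last/k_e = 126.4/0.145 = 871.724
AUC_0→∞ (oral tablet) = 996.625 + 871.724 = 1868.349 µg/L·h
F = (AUC_ev/D_ev)/(AUC_iv/D_iv) = (1868.349/25)/(4840/25) = 74.73396/193.6 = 0.3860

F = 0.386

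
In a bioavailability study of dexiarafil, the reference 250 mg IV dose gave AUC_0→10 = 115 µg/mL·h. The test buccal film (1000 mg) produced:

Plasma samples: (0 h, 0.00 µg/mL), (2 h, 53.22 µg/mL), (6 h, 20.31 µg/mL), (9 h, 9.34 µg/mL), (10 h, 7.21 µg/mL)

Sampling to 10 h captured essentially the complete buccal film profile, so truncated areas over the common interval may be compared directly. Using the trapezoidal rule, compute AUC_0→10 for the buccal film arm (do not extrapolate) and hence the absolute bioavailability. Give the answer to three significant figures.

Trapezoidal AUC_0→10 (buccal film):
  [0→2]: (0.00+53.22)/2 × 2 = 53.22
  [2→6]: (53.22+20.31)/2 × 4 = 147.06
  [6→9]: (20.31+9.34)/2 × 3 = 44.475
  [9→10]: (9.34+7.21)/2 × 1 = 8.275
  Sum = 253.03 µg/mL·h
F = (AUC_ev/D_ev)/(AUC_iv/D_iv) = (253.03/1000)/(115/250) = 0.25303/0.46 = 0.5501

F = 0.550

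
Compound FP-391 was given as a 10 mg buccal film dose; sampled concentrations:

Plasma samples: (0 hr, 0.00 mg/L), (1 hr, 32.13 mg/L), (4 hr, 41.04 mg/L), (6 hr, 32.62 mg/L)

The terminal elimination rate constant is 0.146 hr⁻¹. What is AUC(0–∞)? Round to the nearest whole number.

AUC = 423 mg/L·hr

Trapezoidal AUC_0→6:
  [0→1]: (0.00+32.13)/2 × 1 = 16.065
  [1→4]: (32.13+41.04)/2 × 3 = 109.755
  [4→6]: (41.04+32.62)/2 × 2 = 73.66
  Sum = 199.48 mg/L·hr
Extrapolated tail: C_last / k_e = 32.62 / 0.146 = 223.425
AUC_0→∞ = 199.48 + 223.425 = 422.905 mg/L·hr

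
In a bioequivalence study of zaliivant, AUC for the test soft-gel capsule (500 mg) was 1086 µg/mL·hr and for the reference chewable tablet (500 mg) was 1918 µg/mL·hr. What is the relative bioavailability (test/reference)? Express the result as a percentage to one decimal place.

F_rel = 56.6%

F_rel = (AUC_test/D_test) / (AUC_ref/D_ref)
      = (1086/500) / (1918/500)
      = 2.172 / 3.836 = 0.5662 = 56.62%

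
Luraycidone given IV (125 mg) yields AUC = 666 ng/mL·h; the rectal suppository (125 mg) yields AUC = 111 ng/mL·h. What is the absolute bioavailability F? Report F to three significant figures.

F = (AUC_ev / D_ev) / (AUC_iv / D_iv)
  = (111/125) / (666/125)
  = 0.888 / 5.328 = 0.1667

F = 0.167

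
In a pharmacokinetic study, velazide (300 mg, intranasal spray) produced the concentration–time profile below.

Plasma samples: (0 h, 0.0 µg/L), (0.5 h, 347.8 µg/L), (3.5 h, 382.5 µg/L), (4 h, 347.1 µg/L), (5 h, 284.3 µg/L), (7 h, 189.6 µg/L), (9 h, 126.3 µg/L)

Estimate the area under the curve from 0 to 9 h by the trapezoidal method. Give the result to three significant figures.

Trapezoidal AUC_0→9:
  [0→0.5]: (0.0+347.8)/2 × 0.5 = 86.95
  [0.5→3.5]: (347.8+382.5)/2 × 3 = 1095.45
  [3.5→4]: (382.5+347.1)/2 × 0.5 = 182.4
  [4→5]: (347.1+284.3)/2 × 1 = 315.7
  [5→7]: (284.3+189.6)/2 × 2 = 473.9
  [7→9]: (189.6+126.3)/2 × 2 = 315.9
  Sum = 2470.3 µg/L·h

AUC = 2470 µg/L·h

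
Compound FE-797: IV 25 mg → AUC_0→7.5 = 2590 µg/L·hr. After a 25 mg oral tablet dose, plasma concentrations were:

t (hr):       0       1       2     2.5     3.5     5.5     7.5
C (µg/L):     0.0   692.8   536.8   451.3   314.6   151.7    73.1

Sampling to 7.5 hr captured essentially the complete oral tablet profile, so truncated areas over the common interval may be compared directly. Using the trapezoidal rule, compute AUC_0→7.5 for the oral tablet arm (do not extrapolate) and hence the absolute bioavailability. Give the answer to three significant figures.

Trapezoidal AUC_0→7.5 (oral tablet):
  [0→1]: (0.0+692.8)/2 × 1 = 346.4
  [1→2]: (692.8+536.8)/2 × 1 = 614.8
  [2→2.5]: (536.8+451.3)/2 × 0.5 = 247.025
  [2.5→3.5]: (451.3+314.6)/2 × 1 = 382.95
  [3.5→5.5]: (314.6+151.7)/2 × 2 = 466.3
  [5.5→7.5]: (151.7+73.1)/2 × 2 = 224.8
  Sum = 2282.275 µg/L·hr
F = (AUC_ev/D_ev)/(AUC_iv/D_iv) = (2282.275/25)/(2590/25) = 91.291/103.6 = 0.8812

F = 0.881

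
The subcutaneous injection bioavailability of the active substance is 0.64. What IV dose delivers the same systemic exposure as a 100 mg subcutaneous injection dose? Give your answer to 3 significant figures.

Systemic exposure from an extravascular dose = F × D_ev, so the equivalent IV dose is F × D_ev.
D_iv = F × D_ev = 0.64 × 100 = 64 mg

D_iv = 64.0 mg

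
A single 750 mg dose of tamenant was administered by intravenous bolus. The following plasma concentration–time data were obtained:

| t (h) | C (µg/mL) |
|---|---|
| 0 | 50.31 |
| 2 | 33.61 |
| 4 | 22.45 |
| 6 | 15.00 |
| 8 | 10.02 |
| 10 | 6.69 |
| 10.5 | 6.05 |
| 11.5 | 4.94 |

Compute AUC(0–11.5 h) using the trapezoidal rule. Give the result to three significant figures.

Trapezoidal AUC_0→11.5:
  [0→2]: (50.31+33.61)/2 × 2 = 83.92
  [2→4]: (33.61+22.45)/2 × 2 = 56.06
  [4→6]: (22.45+15.00)/2 × 2 = 37.45
  [6→8]: (15.00+10.02)/2 × 2 = 25.02
  [8→10]: (10.02+6.69)/2 × 2 = 16.71
  [10→10.5]: (6.69+6.05)/2 × 0.5 = 3.185
  [10.5→11.5]: (6.05+4.94)/2 × 1 = 5.495
  Sum = 227.84 µg/mL·h

AUC = 228 µg/mL·h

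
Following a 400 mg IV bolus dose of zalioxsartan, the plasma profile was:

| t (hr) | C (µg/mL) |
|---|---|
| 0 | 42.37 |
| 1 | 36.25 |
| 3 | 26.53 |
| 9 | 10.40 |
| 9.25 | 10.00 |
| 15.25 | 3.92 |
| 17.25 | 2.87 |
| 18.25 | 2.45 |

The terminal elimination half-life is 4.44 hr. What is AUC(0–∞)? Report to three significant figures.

AUC = 282 µg/mL·hr

Trapezoidal AUC_0→18.25:
  [0→1]: (42.37+36.25)/2 × 1 = 39.31
  [1→3]: (36.25+26.53)/2 × 2 = 62.78
  [3→9]: (26.53+10.40)/2 × 6 = 110.79
  [9→9.25]: (10.40+10.00)/2 × 0.25 = 2.55
  [9.25→15.25]: (10.00+3.92)/2 × 6 = 41.76
  [15.25→17.25]: (3.92+2.87)/2 × 2 = 6.79
  [17.25→18.25]: (2.87+2.45)/2 × 1 = 2.66
  Sum = 266.64 µg/mL·hr
k_e = ln2 / t½ = 0.693147 / 4.44 = 0.1561 hr^-1
Extrapolated tail: C_last / k_e = 2.45 / 0.1561 = 15.695
AUC_0→∞ = 266.64 + 15.695 = 282.335 µg/mL·hr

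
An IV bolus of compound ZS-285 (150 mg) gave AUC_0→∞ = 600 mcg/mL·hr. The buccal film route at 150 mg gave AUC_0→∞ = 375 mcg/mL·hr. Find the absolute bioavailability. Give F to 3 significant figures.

F = 0.625

F = (AUC_ev / D_ev) / (AUC_iv / D_iv)
  = (375/150) / (600/150)
  = 2.5 / 4 = 0.6250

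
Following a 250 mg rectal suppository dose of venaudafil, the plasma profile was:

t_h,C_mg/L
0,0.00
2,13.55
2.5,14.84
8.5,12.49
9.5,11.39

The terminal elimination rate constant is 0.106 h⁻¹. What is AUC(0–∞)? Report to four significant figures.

Trapezoidal AUC_0→9.5:
  [0→2]: (0.00+13.55)/2 × 2 = 13.55
  [2→2.5]: (13.55+14.84)/2 × 0.5 = 7.0975
  [2.5→8.5]: (14.84+12.49)/2 × 6 = 81.99
  [8.5→9.5]: (12.49+11.39)/2 × 1 = 11.94
  Sum = 114.5775 mg/L·h
Extrapolated tail: C_last / k_e = 11.39 / 0.106 = 107.453
AUC_0→∞ = 114.5775 + 107.453 = 222.0305 mg/L·h

AUC = 222.0 mg/L·h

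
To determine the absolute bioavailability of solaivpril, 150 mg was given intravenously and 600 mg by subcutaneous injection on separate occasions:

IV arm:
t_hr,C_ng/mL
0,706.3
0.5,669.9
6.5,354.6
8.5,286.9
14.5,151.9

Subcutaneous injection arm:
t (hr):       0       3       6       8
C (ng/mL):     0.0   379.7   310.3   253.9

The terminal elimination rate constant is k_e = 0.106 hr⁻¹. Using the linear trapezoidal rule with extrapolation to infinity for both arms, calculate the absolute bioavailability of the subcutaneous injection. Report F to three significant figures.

Trapezoidal AUC_0→14.5 (IV):
  [0→0.5]: (706.3+669.9)/2 × 0.5 = 344.05
  [0.5→6.5]: (669.9+354.6)/2 × 6 = 3073.5
  [6.5→8.5]: (354.6+286.9)/2 × 2 = 641.5
  [8.5→14.5]: (286.9+151.9)/2 × 6 = 1316.4
  Sum = 5375.45 ng/mL·hr
IV tail: 151.9/0.106 = 1433.019; AUC_iv,0→∞ = 5375.45 + 1433.019 = 6808.469 ng/mL·hr
Trapezoidal AUC_0→8 (subcutaneous injection):
  [0→3]: (0.0+379.7)/2 × 3 = 569.55
  [3→6]: (379.7+310.3)/2 × 3 = 1035.0
  [6→8]: (310.3+253.9)/2 × 2 = 564.2
  Sum = 2168.75 ng/mL·hr
subcutaneous injection tail: 253.9/0.106 = 2395.283; AUC_ev,0→∞ = 2168.75 + 2395.283 = 4564.033 ng/mL·hr
F = (AUC_ev/D_ev)/(AUC_iv/D_iv) = (4564.033/600)/(6808.469/150) = 7.60672/45.3898 = 0.1676

F = 0.168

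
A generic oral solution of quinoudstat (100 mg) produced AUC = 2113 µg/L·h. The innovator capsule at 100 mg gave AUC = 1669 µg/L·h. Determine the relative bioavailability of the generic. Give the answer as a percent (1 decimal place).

F_rel = 126.6%

F_rel = (AUC_test/D_test) / (AUC_ref/D_ref)
      = (2113/100) / (1669/100)
      = 21.13 / 16.69 = 1.2660 = 126.60%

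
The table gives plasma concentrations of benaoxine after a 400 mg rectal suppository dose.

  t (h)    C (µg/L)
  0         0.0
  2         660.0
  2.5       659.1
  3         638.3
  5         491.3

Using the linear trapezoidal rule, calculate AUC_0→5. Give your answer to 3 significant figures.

AUC = 2440 µg/L·h

Trapezoidal AUC_0→5:
  [0→2]: (0.0+660.0)/2 × 2 = 660.0
  [2→2.5]: (660.0+659.1)/2 × 0.5 = 329.775
  [2.5→3]: (659.1+638.3)/2 × 0.5 = 324.35
  [3→5]: (638.3+491.3)/2 × 2 = 1129.6
  Sum = 2443.725 µg/L·h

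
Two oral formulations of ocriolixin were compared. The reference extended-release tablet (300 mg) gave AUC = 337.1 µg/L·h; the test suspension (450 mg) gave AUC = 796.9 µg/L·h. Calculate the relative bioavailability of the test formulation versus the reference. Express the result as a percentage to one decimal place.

F_rel = 157.6%

F_rel = (AUC_test/D_test) / (AUC_ref/D_ref)
      = (796.9/450) / (337.1/300)
      = 1.77089 / 1.12367 = 1.5760 = 157.60%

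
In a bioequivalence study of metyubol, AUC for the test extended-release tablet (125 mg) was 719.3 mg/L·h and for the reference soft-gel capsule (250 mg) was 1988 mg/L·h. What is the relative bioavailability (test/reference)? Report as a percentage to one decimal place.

F_rel = (AUC_test/D_test) / (AUC_ref/D_ref)
      = (719.3/125) / (1988/250)
      = 5.7544 / 7.952 = 0.7236 = 72.36%

F_rel = 72.4%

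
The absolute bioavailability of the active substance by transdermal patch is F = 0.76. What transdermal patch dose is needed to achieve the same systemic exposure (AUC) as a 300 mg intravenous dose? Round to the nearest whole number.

For equal systemic exposure: F × D_ev = D_iv
D_ev = D_iv / F = 300 / 0.76 = 394.737 mg

D_transdermal = 395 mg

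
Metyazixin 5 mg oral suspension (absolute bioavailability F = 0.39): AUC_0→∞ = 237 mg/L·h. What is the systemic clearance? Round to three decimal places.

CL = F × Dose / AUC_0→∞
   = 0.39 × 5 / 237 = 0.00822785 L/h

CL = 0.008 L/h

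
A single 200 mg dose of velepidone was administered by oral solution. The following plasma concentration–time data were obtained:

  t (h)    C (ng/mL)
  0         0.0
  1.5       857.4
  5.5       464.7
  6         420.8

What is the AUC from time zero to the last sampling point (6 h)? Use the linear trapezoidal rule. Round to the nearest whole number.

Trapezoidal AUC_0→6:
  [0→1.5]: (0.0+857.4)/2 × 1.5 = 643.05
  [1.5→5.5]: (857.4+464.7)/2 × 4 = 2644.2
  [5.5→6]: (464.7+420.8)/2 × 0.5 = 221.375
  Sum = 3508.625 ng/mL·h

AUC = 3509 ng/mL·h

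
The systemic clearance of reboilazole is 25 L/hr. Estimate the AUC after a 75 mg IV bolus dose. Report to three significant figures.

AUC_0→∞ = Dose_iv / CL
        = 75 / 25 = 3 mg/L·hr

AUC = 3.00 mg/L·hr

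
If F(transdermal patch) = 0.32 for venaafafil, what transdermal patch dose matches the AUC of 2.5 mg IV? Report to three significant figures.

For equal systemic exposure: F × D_ev = D_iv
D_ev = D_iv / F = 2.5 / 0.32 = 7.8125 mg

D_transdermal = 7.81 mg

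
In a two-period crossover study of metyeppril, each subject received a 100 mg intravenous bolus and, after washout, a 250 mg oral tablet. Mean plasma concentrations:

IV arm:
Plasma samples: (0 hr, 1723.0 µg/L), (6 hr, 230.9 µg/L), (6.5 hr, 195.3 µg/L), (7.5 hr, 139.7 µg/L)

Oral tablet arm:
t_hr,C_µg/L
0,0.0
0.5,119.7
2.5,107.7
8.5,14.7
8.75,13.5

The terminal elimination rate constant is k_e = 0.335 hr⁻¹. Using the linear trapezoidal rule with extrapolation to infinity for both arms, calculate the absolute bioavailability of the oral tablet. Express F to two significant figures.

F = 0.041

Trapezoidal AUC_0→7.5 (IV):
  [0→6]: (1723.0+230.9)/2 × 6 = 5861.7
  [6→6.5]: (230.9+195.3)/2 × 0.5 = 106.55
  [6.5→7.5]: (195.3+139.7)/2 × 1 = 167.5
  Sum = 6135.75 µg/L·hr
IV tail: 139.7/0.335 = 417.015; AUC_iv,0→∞ = 6135.75 + 417.015 = 6552.765 µg/L·hr
Trapezoidal AUC_0→8.75 (oral tablet):
  [0→0.5]: (0.0+119.7)/2 × 0.5 = 29.925
  [0.5→2.5]: (119.7+107.7)/2 × 2 = 227.4
  [2.5→8.5]: (107.7+14.7)/2 × 6 = 367.2
  [8.5→8.75]: (14.7+13.5)/2 × 0.25 = 3.525
  Sum = 628.05 µg/L·hr
oral tablet tail: 13.5/0.335 = 40.299; AUC_ev,0→∞ = 628.05 + 40.299 = 668.349 µg/L·hr
F = (AUC_ev/D_ev)/(AUC_iv/D_iv) = (668.349/250)/(6552.765/100) = 2.673396/65.52765 = 0.0408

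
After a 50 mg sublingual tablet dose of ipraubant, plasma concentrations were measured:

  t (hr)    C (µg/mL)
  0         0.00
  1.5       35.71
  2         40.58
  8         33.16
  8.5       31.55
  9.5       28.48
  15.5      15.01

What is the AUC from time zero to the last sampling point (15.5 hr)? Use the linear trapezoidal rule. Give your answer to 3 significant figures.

AUC = 444 µg/mL·hr

Trapezoidal AUC_0→15.5:
  [0→1.5]: (0.00+35.71)/2 × 1.5 = 26.7825
  [1.5→2]: (35.71+40.58)/2 × 0.5 = 19.0725
  [2→8]: (40.58+33.16)/2 × 6 = 221.22
  [8→8.5]: (33.16+31.55)/2 × 0.5 = 16.1775
  [8.5→9.5]: (31.55+28.48)/2 × 1 = 30.015
  [9.5→15.5]: (28.48+15.01)/2 × 6 = 130.47
  Sum = 443.7375 µg/mL·hr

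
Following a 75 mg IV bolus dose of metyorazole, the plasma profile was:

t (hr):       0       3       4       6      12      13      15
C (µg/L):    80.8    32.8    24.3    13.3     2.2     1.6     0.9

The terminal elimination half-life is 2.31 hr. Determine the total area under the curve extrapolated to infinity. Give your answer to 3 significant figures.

Trapezoidal AUC_0→15:
  [0→3]: (80.8+32.8)/2 × 3 = 170.4
  [3→4]: (32.8+24.3)/2 × 1 = 28.55
  [4→6]: (24.3+13.3)/2 × 2 = 37.6
  [6→12]: (13.3+2.2)/2 × 6 = 46.5
  [12→13]: (2.2+1.6)/2 × 1 = 1.9
  [13→15]: (1.6+0.9)/2 × 2 = 2.5
  Sum = 287.45 µg/L·hr
k_e = ln2 / t½ = 0.693147 / 2.31 = 0.3001 hr^-1
Extrapolated tail: C_last / k_e = 0.9 / 0.3001 = 2.999
AUC_0→∞ = 287.45 + 2.999 = 290.449 µg/L·hr

AUC = 290 µg/L·hr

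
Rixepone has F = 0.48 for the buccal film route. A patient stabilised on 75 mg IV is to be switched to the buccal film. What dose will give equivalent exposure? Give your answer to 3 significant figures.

For equal systemic exposure: F × D_ev = D_iv
D_ev = D_iv / F = 75 / 0.48 = 156.25 mg

D_buccal = 156 mg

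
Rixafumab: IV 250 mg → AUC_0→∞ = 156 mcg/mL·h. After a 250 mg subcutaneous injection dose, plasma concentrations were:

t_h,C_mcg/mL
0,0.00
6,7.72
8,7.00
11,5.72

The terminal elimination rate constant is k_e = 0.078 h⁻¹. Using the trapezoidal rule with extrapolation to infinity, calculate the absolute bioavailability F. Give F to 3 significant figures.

F = 0.835

Trapezoidal AUC_0→11 (subcutaneous injection):
  [0→6]: (0.00+7.72)/2 × 6 = 23.16
  [6→8]: (7.72+7.00)/2 × 2 = 14.72
  [8→11]: (7.00+5.72)/2 × 3 = 19.08
  Sum = 56.96 mcg/mL·h
Tail: C_last/k_e = 5.72/0.078 = 73.333
AUC_0→∞ (subcutaneous injection) = 56.96 + 73.333 = 130.293 mcg/mL·h
F = (AUC_ev/D_ev)/(AUC_iv/D_iv) = (130.293/250)/(156/250) = 0.521172/0.624 = 0.8352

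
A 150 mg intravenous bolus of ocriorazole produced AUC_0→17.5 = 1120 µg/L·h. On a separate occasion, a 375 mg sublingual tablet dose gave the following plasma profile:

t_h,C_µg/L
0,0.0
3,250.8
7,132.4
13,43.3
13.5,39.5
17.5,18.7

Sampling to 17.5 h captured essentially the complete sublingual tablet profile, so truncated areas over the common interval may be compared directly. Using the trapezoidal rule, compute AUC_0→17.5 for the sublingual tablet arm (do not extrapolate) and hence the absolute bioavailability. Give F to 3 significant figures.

Trapezoidal AUC_0→17.5 (sublingual tablet):
  [0→3]: (0.0+250.8)/2 × 3 = 376.2
  [3→7]: (250.8+132.4)/2 × 4 = 766.4
  [7→13]: (132.4+43.3)/2 × 6 = 527.1
  [13→13.5]: (43.3+39.5)/2 × 0.5 = 20.7
  [13.5→17.5]: (39.5+18.7)/2 × 4 = 116.4
  Sum = 1806.8 µg/L·h
F = (AUC_ev/D_ev)/(AUC_iv/D_iv) = (1806.8/375)/(1120/150) = 4.81813/7.46667 = 0.6453

F = 0.645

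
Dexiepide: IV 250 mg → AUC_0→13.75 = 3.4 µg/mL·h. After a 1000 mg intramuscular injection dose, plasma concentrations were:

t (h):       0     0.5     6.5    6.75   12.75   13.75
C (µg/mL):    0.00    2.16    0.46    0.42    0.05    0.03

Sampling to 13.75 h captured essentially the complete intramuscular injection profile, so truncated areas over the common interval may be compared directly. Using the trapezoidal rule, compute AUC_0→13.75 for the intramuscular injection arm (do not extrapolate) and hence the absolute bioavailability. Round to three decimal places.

Trapezoidal AUC_0→13.75 (intramuscular injection):
  [0→0.5]: (0.00+2.16)/2 × 0.5 = 0.54
  [0.5→6.5]: (2.16+0.46)/2 × 6 = 7.86
  [6.5→6.75]: (0.46+0.42)/2 × 0.25 = 0.11
  [6.75→12.75]: (0.42+0.05)/2 × 6 = 1.41
  [12.75→13.75]: (0.05+0.03)/2 × 1 = 0.04
  Sum = 9.96 µg/mL·h
F = (AUC_ev/D_ev)/(AUC_iv/D_iv) = (9.96/1000)/(3.4/250) = 0.00996/0.0136 = 0.7324

F = 0.732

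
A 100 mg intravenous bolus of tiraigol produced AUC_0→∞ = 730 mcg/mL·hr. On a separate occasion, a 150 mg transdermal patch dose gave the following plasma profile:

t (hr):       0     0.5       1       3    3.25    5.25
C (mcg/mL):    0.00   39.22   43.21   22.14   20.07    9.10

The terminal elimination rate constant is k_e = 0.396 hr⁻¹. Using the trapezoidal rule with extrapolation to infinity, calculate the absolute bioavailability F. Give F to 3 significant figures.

Trapezoidal AUC_0→5.25 (transdermal patch):
  [0→0.5]: (0.00+39.22)/2 × 0.5 = 9.805
  [0.5→1]: (39.22+43.21)/2 × 0.5 = 20.6075
  [1→3]: (43.21+22.14)/2 × 2 = 65.35
  [3→3.25]: (22.14+20.07)/2 × 0.25 = 5.27625
  [3.25→5.25]: (20.07+9.10)/2 × 2 = 29.17
  Sum = 130.20875 mcg/mL·hr
Tail: C_last/k_e = 9.10/0.396 = 22.980
AUC_0→∞ (transdermal patch) = 130.20875 + 22.980 = 153.18875 mcg/mL·hr
F = (AUC_ev/D_ev)/(AUC_iv/D_iv) = (153.18875/150)/(730/100) = 1.02126/7.3 = 0.1399

F = 0.140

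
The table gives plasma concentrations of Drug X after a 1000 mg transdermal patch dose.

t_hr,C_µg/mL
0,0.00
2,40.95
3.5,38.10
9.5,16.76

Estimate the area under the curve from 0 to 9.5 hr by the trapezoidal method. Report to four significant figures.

Trapezoidal AUC_0→9.5:
  [0→2]: (0.00+40.95)/2 × 2 = 40.95
  [2→3.5]: (40.95+38.10)/2 × 1.5 = 59.2875
  [3.5→9.5]: (38.10+16.76)/2 × 6 = 164.58
  Sum = 264.8175 µg/mL·hr

AUC = 264.8 µg/mL·hr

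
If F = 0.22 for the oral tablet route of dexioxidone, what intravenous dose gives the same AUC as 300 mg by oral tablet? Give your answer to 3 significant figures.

D_iv = 66.0 mg

Systemic exposure from an extravascular dose = F × D_ev, so the equivalent IV dose is F × D_ev.
D_iv = F × D_ev = 0.22 × 300 = 66 mg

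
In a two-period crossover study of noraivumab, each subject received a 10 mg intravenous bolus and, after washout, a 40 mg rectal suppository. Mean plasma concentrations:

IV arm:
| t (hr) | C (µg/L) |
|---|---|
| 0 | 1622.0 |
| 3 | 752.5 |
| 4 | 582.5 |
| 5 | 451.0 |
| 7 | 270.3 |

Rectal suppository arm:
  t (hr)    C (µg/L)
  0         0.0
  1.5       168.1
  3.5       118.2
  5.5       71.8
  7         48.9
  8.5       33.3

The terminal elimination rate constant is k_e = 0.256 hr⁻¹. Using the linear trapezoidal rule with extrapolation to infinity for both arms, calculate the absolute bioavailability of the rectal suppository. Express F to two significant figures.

F = 0.034

Trapezoidal AUC_0→7 (IV):
  [0→3]: (1622.0+752.5)/2 × 3 = 3561.75
  [3→4]: (752.5+582.5)/2 × 1 = 667.5
  [4→5]: (582.5+451.0)/2 × 1 = 516.75
  [5→7]: (451.0+270.3)/2 × 2 = 721.3
  Sum = 5467.3 µg/L·hr
IV tail: 270.3/0.256 = 1055.859; AUC_iv,0→∞ = 5467.3 + 1055.859 = 6523.159 µg/L·hr
Trapezoidal AUC_0→8.5 (rectal suppository):
  [0→1.5]: (0.0+168.1)/2 × 1.5 = 126.075
  [1.5→3.5]: (168.1+118.2)/2 × 2 = 286.3
  [3.5→5.5]: (118.2+71.8)/2 × 2 = 190.0
  [5.5→7]: (71.8+48.9)/2 × 1.5 = 90.525
  [7→8.5]: (48.9+33.3)/2 × 1.5 = 61.65
  Sum = 754.55 µg/L·hr
rectal suppository tail: 33.3/0.256 = 130.078; AUC_ev,0→∞ = 754.55 + 130.078 = 884.628 µg/L·hr
F = (AUC_ev/D_ev)/(AUC_iv/D_iv) = (884.628/40)/(6523.159/10) = 22.1157/652.3159 = 0.0339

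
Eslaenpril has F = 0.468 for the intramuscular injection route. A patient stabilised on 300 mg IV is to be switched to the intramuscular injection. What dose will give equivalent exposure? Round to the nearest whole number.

D_intramuscular = 641 mg

For equal systemic exposure: F × D_ev = D_iv
D_ev = D_iv / F = 300 / 0.468 = 641.026 mg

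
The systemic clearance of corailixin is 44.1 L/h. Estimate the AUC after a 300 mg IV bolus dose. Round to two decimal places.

AUC = 6.80 mg/L·h

AUC_0→∞ = Dose_iv / CL
        = 300 / 44.1 = 6.80272 mg/L·h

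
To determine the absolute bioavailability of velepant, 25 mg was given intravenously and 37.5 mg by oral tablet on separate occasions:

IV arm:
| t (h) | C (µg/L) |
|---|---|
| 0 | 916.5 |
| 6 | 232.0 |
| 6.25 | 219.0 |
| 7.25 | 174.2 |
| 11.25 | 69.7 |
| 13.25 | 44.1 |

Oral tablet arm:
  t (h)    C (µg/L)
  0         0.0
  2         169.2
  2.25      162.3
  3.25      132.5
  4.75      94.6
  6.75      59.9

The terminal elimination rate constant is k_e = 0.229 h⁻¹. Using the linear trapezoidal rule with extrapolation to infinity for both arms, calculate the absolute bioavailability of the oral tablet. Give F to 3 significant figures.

Trapezoidal AUC_0→13.25 (IV):
  [0→6]: (916.5+232.0)/2 × 6 = 3445.5
  [6→6.25]: (232.0+219.0)/2 × 0.25 = 56.375
  [6.25→7.25]: (219.0+174.2)/2 × 1 = 196.6
  [7.25→11.25]: (174.2+69.7)/2 × 4 = 487.8
  [11.25→13.25]: (69.7+44.1)/2 × 2 = 113.8
  Sum = 4300.075 µg/L·h
IV tail: 44.1/0.229 = 192.576; AUC_iv,0→∞ = 4300.075 + 192.576 = 4492.651 µg/L·h
Trapezoidal AUC_0→6.75 (oral tablet):
  [0→2]: (0.0+169.2)/2 × 2 = 169.2
  [2→2.25]: (169.2+162.3)/2 × 0.25 = 41.4375
  [2.25→3.25]: (162.3+132.5)/2 × 1 = 147.4
  [3.25→4.75]: (132.5+94.6)/2 × 1.5 = 170.325
  [4.75→6.75]: (94.6+59.9)/2 × 2 = 154.5
  Sum = 682.8625 µg/L·h
oral tablet tail: 59.9/0.229 = 261.572; AUC_ev,0→∞ = 682.8625 + 261.572 = 944.4345 µg/L·h
F = (AUC_ev/D_ev)/(AUC_iv/D_iv) = (944.4345/37.5)/(4492.651/25) = 25.18492/179.70604 = 0.1401

F = 0.140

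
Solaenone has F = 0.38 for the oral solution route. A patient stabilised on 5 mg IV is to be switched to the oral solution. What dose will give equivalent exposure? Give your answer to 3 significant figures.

D_oral = 13.2 mg

For equal systemic exposure: F × D_ev = D_iv
D_ev = D_iv / F = 5 / 0.38 = 13.1579 mg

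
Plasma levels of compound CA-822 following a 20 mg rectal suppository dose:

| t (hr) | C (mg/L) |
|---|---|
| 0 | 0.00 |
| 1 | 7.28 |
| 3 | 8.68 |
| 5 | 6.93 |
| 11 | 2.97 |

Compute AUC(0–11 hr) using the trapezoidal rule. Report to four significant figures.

Trapezoidal AUC_0→11:
  [0→1]: (0.00+7.28)/2 × 1 = 3.64
  [1→3]: (7.28+8.68)/2 × 2 = 15.96
  [3→5]: (8.68+6.93)/2 × 2 = 15.61
  [5→11]: (6.93+2.97)/2 × 6 = 29.7
  Sum = 64.91 mg/L·hr

AUC = 64.91 mg/L·hr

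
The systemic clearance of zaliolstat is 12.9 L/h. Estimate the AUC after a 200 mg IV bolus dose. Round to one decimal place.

AUC = 15.5 mg/L·h

AUC_0→∞ = Dose_iv / CL
        = 200 / 12.9 = 15.5039 mg/L·h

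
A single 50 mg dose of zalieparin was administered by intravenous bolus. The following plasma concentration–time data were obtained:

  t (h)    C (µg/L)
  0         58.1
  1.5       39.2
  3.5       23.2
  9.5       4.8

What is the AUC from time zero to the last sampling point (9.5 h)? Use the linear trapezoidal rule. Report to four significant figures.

AUC = 219.4 µg/L·h

Trapezoidal AUC_0→9.5:
  [0→1.5]: (58.1+39.2)/2 × 1.5 = 72.975
  [1.5→3.5]: (39.2+23.2)/2 × 2 = 62.4
  [3.5→9.5]: (23.2+4.8)/2 × 6 = 84.0
  Sum = 219.375 µg/L·h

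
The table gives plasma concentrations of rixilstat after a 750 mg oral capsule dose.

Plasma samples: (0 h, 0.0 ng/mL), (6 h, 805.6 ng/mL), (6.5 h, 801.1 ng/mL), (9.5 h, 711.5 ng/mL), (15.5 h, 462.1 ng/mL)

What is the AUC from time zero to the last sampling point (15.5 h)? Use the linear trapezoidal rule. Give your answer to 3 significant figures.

Trapezoidal AUC_0→15.5:
  [0→6]: (0.0+805.6)/2 × 6 = 2416.8
  [6→6.5]: (805.6+801.1)/2 × 0.5 = 401.675
  [6.5→9.5]: (801.1+711.5)/2 × 3 = 2268.9
  [9.5→15.5]: (711.5+462.1)/2 × 6 = 3520.8
  Sum = 8608.175 ng/mL·h

AUC = 8610 ng/mL·h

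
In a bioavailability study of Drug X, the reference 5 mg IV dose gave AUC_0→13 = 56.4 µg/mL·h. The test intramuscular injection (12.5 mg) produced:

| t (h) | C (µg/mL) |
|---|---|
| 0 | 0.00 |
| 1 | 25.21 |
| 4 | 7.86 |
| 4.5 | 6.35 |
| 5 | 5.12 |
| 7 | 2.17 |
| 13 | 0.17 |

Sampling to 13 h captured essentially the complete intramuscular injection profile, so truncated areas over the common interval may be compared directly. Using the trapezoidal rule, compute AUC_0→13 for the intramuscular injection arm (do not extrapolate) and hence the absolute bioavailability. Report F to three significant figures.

F = 0.588

Trapezoidal AUC_0→13 (intramuscular injection):
  [0→1]: (0.00+25.21)/2 × 1 = 12.605
  [1→4]: (25.21+7.86)/2 × 3 = 49.605
  [4→4.5]: (7.86+6.35)/2 × 0.5 = 3.5525
  [4.5→5]: (6.35+5.12)/2 × 0.5 = 2.8675
  [5→7]: (5.12+2.17)/2 × 2 = 7.29
  [7→13]: (2.17+0.17)/2 × 6 = 7.02
  Sum = 82.94 µg/mL·h
F = (AUC_ev/D_ev)/(AUC_iv/D_iv) = (82.94/12.5)/(56.4/5) = 6.6352/11.28 = 0.5882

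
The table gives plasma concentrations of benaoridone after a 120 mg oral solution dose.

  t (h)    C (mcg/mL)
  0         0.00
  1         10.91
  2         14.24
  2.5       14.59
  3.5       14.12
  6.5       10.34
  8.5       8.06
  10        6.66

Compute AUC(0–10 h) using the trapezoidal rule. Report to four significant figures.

AUC = 105.7 mcg/mL·h

Trapezoidal AUC_0→10:
  [0→1]: (0.00+10.91)/2 × 1 = 5.455
  [1→2]: (10.91+14.24)/2 × 1 = 12.575
  [2→2.5]: (14.24+14.59)/2 × 0.5 = 7.2075
  [2.5→3.5]: (14.59+14.12)/2 × 1 = 14.355
  [3.5→6.5]: (14.12+10.34)/2 × 3 = 36.69
  [6.5→8.5]: (10.34+8.06)/2 × 2 = 18.4
  [8.5→10]: (8.06+6.66)/2 × 1.5 = 11.04
  Sum = 105.7225 mcg/mL·h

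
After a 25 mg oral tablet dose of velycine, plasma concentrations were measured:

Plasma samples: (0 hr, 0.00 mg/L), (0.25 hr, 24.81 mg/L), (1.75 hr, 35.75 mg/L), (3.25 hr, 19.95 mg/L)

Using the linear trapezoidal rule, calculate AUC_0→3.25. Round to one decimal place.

Trapezoidal AUC_0→3.25:
  [0→0.25]: (0.00+24.81)/2 × 0.25 = 3.10125
  [0.25→1.75]: (24.81+35.75)/2 × 1.5 = 45.42
  [1.75→3.25]: (35.75+19.95)/2 × 1.5 = 41.775
  Sum = 90.29625 mg/L·hr

AUC = 90.3 mg/L·hr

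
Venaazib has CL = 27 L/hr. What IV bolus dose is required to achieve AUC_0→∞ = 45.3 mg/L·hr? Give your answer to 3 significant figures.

Dose = 1220 mg

Dose_iv = CL × AUC_0→∞
     = 27 × 45.3 = 1223.1 mg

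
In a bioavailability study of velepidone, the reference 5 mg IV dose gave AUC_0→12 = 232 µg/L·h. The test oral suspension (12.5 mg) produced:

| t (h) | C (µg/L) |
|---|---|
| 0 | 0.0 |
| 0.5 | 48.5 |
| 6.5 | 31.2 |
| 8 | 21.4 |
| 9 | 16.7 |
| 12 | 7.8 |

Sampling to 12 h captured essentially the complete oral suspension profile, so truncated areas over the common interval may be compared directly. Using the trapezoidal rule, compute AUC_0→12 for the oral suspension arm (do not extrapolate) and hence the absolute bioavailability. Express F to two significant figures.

Trapezoidal AUC_0→12 (oral suspension):
  [0→0.5]: (0.0+48.5)/2 × 0.5 = 12.125
  [0.5→6.5]: (48.5+31.2)/2 × 6 = 239.1
  [6.5→8]: (31.2+21.4)/2 × 1.5 = 39.45
  [8→9]: (21.4+16.7)/2 × 1 = 19.05
  [9→12]: (16.7+7.8)/2 × 3 = 36.75
  Sum = 346.475 µg/L·h
F = (AUC_ev/D_ev)/(AUC_iv/D_iv) = (346.475/12.5)/(232/5) = 27.718/46.4 = 0.5974

F = 0.60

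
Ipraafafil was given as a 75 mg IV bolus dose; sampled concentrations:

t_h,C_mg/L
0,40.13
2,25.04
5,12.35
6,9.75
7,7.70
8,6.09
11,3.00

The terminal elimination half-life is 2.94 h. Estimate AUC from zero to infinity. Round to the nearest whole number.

AUC = 174 mg/L·h

Trapezoidal AUC_0→11:
  [0→2]: (40.13+25.04)/2 × 2 = 65.17
  [2→5]: (25.04+12.35)/2 × 3 = 56.085
  [5→6]: (12.35+9.75)/2 × 1 = 11.05
  [6→7]: (9.75+7.70)/2 × 1 = 8.725
  [7→8]: (7.70+6.09)/2 × 1 = 6.895
  [8→11]: (6.09+3.00)/2 × 3 = 13.635
  Sum = 161.56 mg/L·h
k_e = ln2 / t½ = 0.693147 / 2.94 = 0.2358 h^-1
Extrapolated tail: C_last / k_e = 3.00 / 0.2358 = 12.723
AUC_0→∞ = 161.56 + 12.723 = 174.283 mg/L·h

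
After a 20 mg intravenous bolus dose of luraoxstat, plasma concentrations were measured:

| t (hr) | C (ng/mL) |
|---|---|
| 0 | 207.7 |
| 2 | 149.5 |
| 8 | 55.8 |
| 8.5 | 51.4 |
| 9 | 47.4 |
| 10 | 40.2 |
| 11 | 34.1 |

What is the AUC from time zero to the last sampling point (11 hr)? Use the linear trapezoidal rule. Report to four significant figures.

AUC = 1106 ng/mL·hr

Trapezoidal AUC_0→11:
  [0→2]: (207.7+149.5)/2 × 2 = 357.2
  [2→8]: (149.5+55.8)/2 × 6 = 615.9
  [8→8.5]: (55.8+51.4)/2 × 0.5 = 26.8
  [8.5→9]: (51.4+47.4)/2 × 0.5 = 24.7
  [9→10]: (47.4+40.2)/2 × 1 = 43.8
  [10→11]: (40.2+34.1)/2 × 1 = 37.15
  Sum = 1105.55 ng/mL·hr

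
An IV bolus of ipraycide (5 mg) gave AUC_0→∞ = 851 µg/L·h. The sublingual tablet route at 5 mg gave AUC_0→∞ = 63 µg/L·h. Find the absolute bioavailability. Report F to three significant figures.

F = (AUC_ev / D_ev) / (AUC_iv / D_iv)
  = (63/5) / (851/5)
  = 12.6 / 170.2 = 0.0740

F = 0.0740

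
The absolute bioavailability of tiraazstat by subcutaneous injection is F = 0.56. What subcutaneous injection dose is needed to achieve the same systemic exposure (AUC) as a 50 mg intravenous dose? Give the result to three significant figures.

D_subcutaneous = 89.3 mg

For equal systemic exposure: F × D_ev = D_iv
D_ev = D_iv / F = 50 / 0.56 = 89.2857 mg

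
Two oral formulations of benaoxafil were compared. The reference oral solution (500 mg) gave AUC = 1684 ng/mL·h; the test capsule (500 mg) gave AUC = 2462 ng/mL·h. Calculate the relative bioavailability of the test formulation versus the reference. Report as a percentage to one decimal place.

F_rel = 146.2%

F_rel = (AUC_test/D_test) / (AUC_ref/D_ref)
      = (2462/500) / (1684/500)
      = 4.924 / 3.368 = 1.4620 = 146.20%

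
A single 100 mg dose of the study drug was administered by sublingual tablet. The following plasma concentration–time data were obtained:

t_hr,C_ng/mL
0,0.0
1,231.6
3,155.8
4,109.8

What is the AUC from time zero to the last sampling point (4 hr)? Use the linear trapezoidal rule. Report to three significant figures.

AUC = 636 ng/mL·hr

Trapezoidal AUC_0→4:
  [0→1]: (0.0+231.6)/2 × 1 = 115.8
  [1→3]: (231.6+155.8)/2 × 2 = 387.4
  [3→4]: (155.8+109.8)/2 × 1 = 132.8
  Sum = 636.0 ng/mL·hr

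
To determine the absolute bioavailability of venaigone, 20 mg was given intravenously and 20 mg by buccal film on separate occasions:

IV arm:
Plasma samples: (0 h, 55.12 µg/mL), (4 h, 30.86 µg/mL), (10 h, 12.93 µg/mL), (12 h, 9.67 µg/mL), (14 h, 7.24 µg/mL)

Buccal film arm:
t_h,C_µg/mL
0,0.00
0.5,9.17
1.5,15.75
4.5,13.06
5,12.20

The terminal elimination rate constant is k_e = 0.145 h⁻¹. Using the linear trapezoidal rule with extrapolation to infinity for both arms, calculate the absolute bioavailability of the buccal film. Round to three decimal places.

Trapezoidal AUC_0→14 (IV):
  [0→4]: (55.12+30.86)/2 × 4 = 171.96
  [4→10]: (30.86+12.93)/2 × 6 = 131.37
  [10→12]: (12.93+9.67)/2 × 2 = 22.6
  [12→14]: (9.67+7.24)/2 × 2 = 16.91
  Sum = 342.84 µg/mL·h
IV tail: 7.24/0.145 = 49.931; AUC_iv,0→∞ = 342.84 + 49.931 = 392.771 µg/mL·h
Trapezoidal AUC_0→5 (buccal film):
  [0→0.5]: (0.00+9.17)/2 × 0.5 = 2.2925
  [0.5→1.5]: (9.17+15.75)/2 × 1 = 12.46
  [1.5→4.5]: (15.75+13.06)/2 × 3 = 43.215
  [4.5→5]: (13.06+12.20)/2 × 0.5 = 6.315
  Sum = 64.2825 µg/mL·h
buccal film tail: 12.20/0.145 = 84.138; AUC_ev,0→∞ = 64.2825 + 84.138 = 148.4205 µg/mL·h
F = (AUC_ev/D_ev)/(AUC_iv/D_iv) = (148.4205/20)/(392.771/20) = 7.421025/19.63855 = 0.3779

F = 0.378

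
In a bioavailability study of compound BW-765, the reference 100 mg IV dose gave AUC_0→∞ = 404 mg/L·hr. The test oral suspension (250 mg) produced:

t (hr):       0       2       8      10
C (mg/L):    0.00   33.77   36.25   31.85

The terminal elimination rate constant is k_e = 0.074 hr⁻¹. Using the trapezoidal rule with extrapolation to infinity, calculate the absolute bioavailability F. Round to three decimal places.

Trapezoidal AUC_0→10 (oral suspension):
  [0→2]: (0.00+33.77)/2 × 2 = 33.77
  [2→8]: (33.77+36.25)/2 × 6 = 210.06
  [8→10]: (36.25+31.85)/2 × 2 = 68.1
  Sum = 311.93 mg/L·hr
Tail: C_last/k_e = 31.85/0.074 = 430.405
AUC_0→∞ (oral suspension) = 311.93 + 430.405 = 742.335 mg/L·hr
F = (AUC_ev/D_ev)/(AUC_iv/D_iv) = (742.335/250)/(404/100) = 2.96934/4.04 = 0.7350

F = 0.735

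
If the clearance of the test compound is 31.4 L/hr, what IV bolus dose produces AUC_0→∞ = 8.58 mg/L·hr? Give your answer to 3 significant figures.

Dose_iv = CL × AUC_0→∞
     = 31.4 × 8.58 = 269.412 mg

Dose = 269 mg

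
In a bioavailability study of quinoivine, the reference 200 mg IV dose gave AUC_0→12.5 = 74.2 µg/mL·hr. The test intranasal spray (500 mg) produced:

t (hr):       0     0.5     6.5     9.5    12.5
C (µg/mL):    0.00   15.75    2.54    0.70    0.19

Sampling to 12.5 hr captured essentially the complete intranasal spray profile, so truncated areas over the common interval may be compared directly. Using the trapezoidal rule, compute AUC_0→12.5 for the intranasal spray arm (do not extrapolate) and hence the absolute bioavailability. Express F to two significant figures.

F = 0.35

Trapezoidal AUC_0→12.5 (intranasal spray):
  [0→0.5]: (0.00+15.75)/2 × 0.5 = 3.9375
  [0.5→6.5]: (15.75+2.54)/2 × 6 = 54.87
  [6.5→9.5]: (2.54+0.70)/2 × 3 = 4.86
  [9.5→12.5]: (0.70+0.19)/2 × 3 = 1.335
  Sum = 65.0025 µg/mL·hr
F = (AUC_ev/D_ev)/(AUC_iv/D_iv) = (65.0025/500)/(74.2/200) = 0.130005/0.371 = 0.3504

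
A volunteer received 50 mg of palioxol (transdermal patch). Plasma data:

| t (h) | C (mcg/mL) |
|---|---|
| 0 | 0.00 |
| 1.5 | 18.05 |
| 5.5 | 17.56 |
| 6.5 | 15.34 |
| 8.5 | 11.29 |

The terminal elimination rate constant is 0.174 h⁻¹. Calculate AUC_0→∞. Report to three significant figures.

AUC = 193 mcg/mL·h

Trapezoidal AUC_0→8.5:
  [0→1.5]: (0.00+18.05)/2 × 1.5 = 13.5375
  [1.5→5.5]: (18.05+17.56)/2 × 4 = 71.22
  [5.5→6.5]: (17.56+15.34)/2 × 1 = 16.45
  [6.5→8.5]: (15.34+11.29)/2 × 2 = 26.63
  Sum = 127.8375 mcg/mL·h
Extrapolated tail: C_last / k_e = 11.29 / 0.174 = 64.885
AUC_0→∞ = 127.8375 + 64.885 = 192.7225 mcg/mL·h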